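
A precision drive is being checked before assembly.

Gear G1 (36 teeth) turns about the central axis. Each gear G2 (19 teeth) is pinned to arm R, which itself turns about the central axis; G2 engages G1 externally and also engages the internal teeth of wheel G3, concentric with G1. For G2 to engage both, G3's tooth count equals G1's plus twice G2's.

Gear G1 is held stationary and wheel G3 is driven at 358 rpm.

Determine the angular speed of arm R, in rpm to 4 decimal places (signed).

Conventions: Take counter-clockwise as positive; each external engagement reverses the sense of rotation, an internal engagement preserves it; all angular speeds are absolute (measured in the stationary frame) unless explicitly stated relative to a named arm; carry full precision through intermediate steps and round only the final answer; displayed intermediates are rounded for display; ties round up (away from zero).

recognized (axles ride arm R): planetary set, 36/19/74 teeth
normalise by the input: solve with ω_ring = 1, then scale by 358 rpm
ring teeth: 36 + 2·19 = 74
36(ω_sun−ω_arm) = −74(ω_ring−ω_arm),  ω_sun = 0, ω_ring = 1
36(0−ω_arm) = −74(1−ω_arm)  ⇒  110·ω_arm = 74  ⇒  ω_arm = 37/55
scale: ω_arm = 37/55 × 358 rpm = +240.8364 rpm

+240.8364 rpm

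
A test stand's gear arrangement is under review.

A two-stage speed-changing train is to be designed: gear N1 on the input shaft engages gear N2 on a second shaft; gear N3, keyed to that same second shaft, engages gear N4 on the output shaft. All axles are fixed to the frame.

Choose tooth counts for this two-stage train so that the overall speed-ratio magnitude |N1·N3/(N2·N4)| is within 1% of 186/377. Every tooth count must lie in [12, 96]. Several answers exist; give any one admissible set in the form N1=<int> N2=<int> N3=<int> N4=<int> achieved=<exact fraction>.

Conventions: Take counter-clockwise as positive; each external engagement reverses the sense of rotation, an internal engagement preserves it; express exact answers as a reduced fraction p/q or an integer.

design class (target 186/377): fixed-axis compound train
target = 186/377 in lowest terms: an exact hit needs N1·N3 = k·186 and N2·N4 = k·377 for one integer k, every count in [12, 96]; additionally prefer no 1:1 stage (N1 ≠ N2, N3 ≠ N4)
k = 1: no 1:1-free in-range split of k·186 and k·377 into factor pairs; take k = 2
k = 2: N1·N3 = 372 = 12·31, N2·N4 = 754 = 13·58
achieved = 12·31/(13·58) = 186/377; |achieved − target| = 0 ≤ 93/18850 ✓

N1=12 N2=13 N3=31 N4=58 achieved=186/377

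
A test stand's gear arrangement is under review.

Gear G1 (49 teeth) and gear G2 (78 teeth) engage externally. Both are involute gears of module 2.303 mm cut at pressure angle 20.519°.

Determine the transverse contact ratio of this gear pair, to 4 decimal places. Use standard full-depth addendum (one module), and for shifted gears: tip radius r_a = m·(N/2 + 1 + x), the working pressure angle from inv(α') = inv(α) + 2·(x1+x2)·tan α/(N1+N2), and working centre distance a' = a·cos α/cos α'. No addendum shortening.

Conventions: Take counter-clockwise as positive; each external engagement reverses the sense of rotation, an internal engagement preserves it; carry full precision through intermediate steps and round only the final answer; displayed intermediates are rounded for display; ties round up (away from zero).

1.7578

class = single-mesh tooth geometry [involute pair 49T × 78T, m = 2.303]
base radii: r_b1 = 52.843768, r_b2 = 84.118651
tip radii: r_a1 = 58.726500, r_a2 = 92.120000
no profile shift: α' = α, a' = a
action lengths: √(r_a1²−r_b1²) = 25.619095, √(r_a2²−r_b2²) = 37.551924
base pitch p_b = π·m·cos α = 6.776065
CR = (25.619095 + 37.551924 − 146.240500·sin 20.51900°)/6.776065 = 1.757819
contact ratio ≈ 1.7578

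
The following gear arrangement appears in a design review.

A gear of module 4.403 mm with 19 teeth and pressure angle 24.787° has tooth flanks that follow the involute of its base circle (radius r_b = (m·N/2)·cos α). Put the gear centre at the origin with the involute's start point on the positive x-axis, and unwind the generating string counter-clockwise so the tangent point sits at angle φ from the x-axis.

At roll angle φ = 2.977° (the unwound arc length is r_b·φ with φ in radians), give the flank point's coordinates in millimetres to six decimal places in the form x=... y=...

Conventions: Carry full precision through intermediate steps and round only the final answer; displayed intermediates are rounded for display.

single-mesh involute tooth geometry (19T wheel at module 4.403)
pitch radius r_p = m·N/2 = 4.403·19/2 = 41.828500
base radius r_b = r_p·cos α = 41.828500·cos 24.787° = 37.974950
roll angle φ = 2.977° = 0.05195845 rad
x = r_b·(cos φ + φ·sin φ) = 38.026176
y = r_b·(sin φ − φ·cos φ) = 0.001775

x=38.026176 y=0.001775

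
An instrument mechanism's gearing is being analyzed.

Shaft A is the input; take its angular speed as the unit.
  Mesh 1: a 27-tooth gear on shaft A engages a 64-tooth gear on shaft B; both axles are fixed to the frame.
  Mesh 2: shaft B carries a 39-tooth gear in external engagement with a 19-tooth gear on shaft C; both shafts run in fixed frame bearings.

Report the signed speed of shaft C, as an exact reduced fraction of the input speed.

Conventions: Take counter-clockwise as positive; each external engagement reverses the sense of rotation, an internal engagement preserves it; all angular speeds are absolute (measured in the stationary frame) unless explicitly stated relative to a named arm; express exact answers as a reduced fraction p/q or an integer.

2-mesh fixed-axis compound train (all bearings frame-fixed)
mesh 1 [27T→64T]: |ω|/ω_in = 1×27/64 = 27/64, sense flips to −
mesh 2 [39T→19T]: |ω|/ω_in = (27/64)×39/19 = 1053/1216, sense flips to +
signed output speed (× input speed) = 1053/1216

1053/1216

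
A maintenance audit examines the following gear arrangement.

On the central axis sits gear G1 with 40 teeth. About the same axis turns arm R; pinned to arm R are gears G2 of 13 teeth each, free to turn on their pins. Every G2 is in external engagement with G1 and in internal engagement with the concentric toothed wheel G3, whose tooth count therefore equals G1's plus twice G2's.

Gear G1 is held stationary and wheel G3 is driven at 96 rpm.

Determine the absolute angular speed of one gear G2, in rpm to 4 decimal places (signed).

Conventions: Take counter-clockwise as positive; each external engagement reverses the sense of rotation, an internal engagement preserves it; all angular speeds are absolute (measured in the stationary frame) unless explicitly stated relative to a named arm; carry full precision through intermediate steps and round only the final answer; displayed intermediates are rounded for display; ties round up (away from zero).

+243.6923 rpm

topology: planetary set — G1 40T / G2 13T / G3 66T, arm = carrier (Willis)
normalise by the input: solve with ω_ring = 1, then scale by 96 rpm
ring teeth: 40 + 2·13 = 66
40(ω_sun−ω_arm) = −66(ω_ring−ω_arm),  ω_sun = 0, ω_ring = 1
40(0−ω_arm) = −66(1−ω_arm)  ⇒  106·ω_arm = 66  ⇒  ω_arm = 33/53
sun–planet mesh: 40·(0−33/53) = −13·(ω_p−ω_arm)  ⇒  ω_p−ω_arm = 1320/689
ω_p = 33/53 + 1320/689 = 33/13
scale: ω_p = 33/13 × 96 rpm = +243.6923 rpm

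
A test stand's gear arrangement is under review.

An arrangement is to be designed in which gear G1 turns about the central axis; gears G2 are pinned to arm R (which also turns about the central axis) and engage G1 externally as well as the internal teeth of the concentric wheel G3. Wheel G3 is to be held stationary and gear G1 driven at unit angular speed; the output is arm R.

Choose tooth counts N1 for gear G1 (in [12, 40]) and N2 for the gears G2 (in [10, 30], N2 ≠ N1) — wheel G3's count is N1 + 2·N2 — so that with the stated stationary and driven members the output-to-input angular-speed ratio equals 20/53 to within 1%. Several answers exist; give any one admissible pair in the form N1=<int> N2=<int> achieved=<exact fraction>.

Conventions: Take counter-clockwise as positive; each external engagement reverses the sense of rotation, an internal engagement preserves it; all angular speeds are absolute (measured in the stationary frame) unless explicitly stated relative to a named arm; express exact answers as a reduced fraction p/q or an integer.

N1=40 N2=13 achieved=20/53

topology: planetary set — design target 20/53, arm = carrier (Willis)
Willis with ω_ring = 0: ω_arm/ω_sun = N1/(N1+N3); set equal to 20/53  ⇒  N3/N1 = 1/(20/53) − 1 = 33/20
N3 = N1 + 2·N2  ⇒  N2/N1 = (N3/N1 − 1)/2 = (33/20 − 1)/2 = 13/40
smallest multiple with N1 ≥ 12 and N2 ≥ 10: k = 1  ⇒  N1 = 1·40 = 40, N2 = 1·13 = 13 (N1 ≤ 40, N2 ≤ 30, N2 ≠ N1 ✓), N3 = 40 + 2·13 = 66
check: N1/(N1+N3) with N1 = 40, N3 = 66 gives 20/53; |achieved − target| = 0 ≤ 1/265 ✓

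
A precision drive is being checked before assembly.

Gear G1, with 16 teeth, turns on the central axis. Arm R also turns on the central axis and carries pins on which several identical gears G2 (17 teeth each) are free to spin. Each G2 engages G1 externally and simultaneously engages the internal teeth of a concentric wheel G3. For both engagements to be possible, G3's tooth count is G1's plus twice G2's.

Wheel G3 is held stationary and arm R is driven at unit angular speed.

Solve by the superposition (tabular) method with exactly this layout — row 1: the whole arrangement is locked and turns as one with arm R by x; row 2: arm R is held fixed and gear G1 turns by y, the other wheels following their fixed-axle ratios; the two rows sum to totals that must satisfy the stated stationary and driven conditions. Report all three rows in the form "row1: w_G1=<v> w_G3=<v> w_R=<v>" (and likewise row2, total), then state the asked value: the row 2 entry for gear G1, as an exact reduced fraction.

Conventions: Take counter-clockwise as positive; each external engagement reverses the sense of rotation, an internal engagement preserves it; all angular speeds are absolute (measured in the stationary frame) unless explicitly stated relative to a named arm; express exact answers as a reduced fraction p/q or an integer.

class = planetary set [G3 = 16+2·17 = 50; Willis about the carrier]
row 1: whole set turns with the arm by x
row 2 — arm fixed, fixed-axis ratios: sun y, ring −(16/50)·y, arm 0
boundary: total ω_ring = x − (16/50)·y = 0 and total ω_arm = x = 1  ⇒  y = 25/8, x = 1
row 2 ring = −(16/50)·25/8 = -1
totals (row 1 + row 2): sun 1 + 25/8 = 33/8, ring 1 + (-1) = 0, arm 1 + 0 = 1
asked cell (row2, sun) = 25/8

row1: w_G1=1 w_G3=1 w_R=1
row2: w_G1=25/8 w_G3=-1 w_R=0
total: w_G1=33/8 w_G3=0 w_R=1
asked value: 25/8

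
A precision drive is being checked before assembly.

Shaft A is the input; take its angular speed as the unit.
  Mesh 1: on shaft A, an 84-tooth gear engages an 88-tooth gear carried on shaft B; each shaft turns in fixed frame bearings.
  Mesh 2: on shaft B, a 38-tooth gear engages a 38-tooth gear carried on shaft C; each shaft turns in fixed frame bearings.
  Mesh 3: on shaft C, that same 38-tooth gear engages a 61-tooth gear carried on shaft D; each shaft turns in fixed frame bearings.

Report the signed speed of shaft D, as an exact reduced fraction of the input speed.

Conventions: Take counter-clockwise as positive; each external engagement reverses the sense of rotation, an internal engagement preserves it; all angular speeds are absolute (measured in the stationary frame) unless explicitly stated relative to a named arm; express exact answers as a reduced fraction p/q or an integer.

-399/671

3-mesh fixed-axis compound train (all bearings frame-fixed)
mesh 1 [84T→88T]: |ω|/ω_in = 1×84/88 = 21/22, sense flips to −
mesh 2 [38T→38T]: |ω|/ω_in = (21/22)×38/38 = 21/22, sense flips to +
mesh 3 [38T→61T]: |ω|/ω_in = (21/22)×38/61 = 399/671, sense flips to −
signed output speed (× input speed) = -399/671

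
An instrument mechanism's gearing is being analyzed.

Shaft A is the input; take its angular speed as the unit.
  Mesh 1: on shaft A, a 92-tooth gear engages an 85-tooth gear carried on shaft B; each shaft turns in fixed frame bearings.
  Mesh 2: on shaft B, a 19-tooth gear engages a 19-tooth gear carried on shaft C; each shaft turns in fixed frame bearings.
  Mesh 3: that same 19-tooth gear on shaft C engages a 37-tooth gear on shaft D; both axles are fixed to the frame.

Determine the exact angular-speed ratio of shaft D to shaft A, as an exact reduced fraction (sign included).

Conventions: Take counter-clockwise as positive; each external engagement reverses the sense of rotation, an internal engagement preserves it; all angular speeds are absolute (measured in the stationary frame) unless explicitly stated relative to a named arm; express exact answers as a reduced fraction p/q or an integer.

-1748/3145

class = fixed-axis compound train [3 meshes; 3 ratios multiply, 3 sense flips]
mesh 1 [92T→85T]: running ratio 92/85, sense −
mesh 2 [19T→19T]: running ratio 92/85, sense +
mesh 3 [19T→37T]: running ratio 1748/3145, sense −
ω_out/ω_in = -1748/3145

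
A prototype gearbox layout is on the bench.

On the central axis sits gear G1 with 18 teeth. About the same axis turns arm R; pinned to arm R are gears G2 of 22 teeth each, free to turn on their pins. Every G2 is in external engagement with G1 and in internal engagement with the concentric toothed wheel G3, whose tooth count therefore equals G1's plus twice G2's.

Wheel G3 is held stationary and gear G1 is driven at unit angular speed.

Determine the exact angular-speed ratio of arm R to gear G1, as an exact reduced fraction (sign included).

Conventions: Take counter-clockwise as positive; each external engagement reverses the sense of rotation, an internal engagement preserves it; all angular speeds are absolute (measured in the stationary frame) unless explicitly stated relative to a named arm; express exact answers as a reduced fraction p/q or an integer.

9/40

class = planetary set [G3 = 18+2·22 = 62; Willis about the carrier]
ring teeth: 18 + 2·22 = 62
18(ω_sun−ω_arm) = −62(ω_ring−ω_arm),  ω_ring = 0, ω_sun = 1
18(1−ω_arm) = −62(0−ω_arm)  ⇒  80·ω_arm = 18  ⇒  ω_arm = 9/40
ω_out/ω_in = 9/40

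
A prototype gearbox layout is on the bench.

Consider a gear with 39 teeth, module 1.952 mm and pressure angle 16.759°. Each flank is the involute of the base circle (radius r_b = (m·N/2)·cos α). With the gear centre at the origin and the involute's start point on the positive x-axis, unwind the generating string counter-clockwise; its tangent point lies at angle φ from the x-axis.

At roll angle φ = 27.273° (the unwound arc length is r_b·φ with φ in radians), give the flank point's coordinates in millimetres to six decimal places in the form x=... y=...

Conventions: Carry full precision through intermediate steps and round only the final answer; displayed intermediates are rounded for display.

x=40.345410 y=1.280862

recognized (one wheel, involute flank): single-mesh tooth geometry, m = 1.952, N = 39
pitch radius r_p = m·N/2 = 1.952·39/2 = 38.064000
base radius r_b = r_p·cos α = 38.064000·cos 16.759° = 36.447273
roll angle φ = 27.273° = 0.47600365 rad
x = r_b·(cos φ + φ·sin φ) = 40.345410
y = r_b·(sin φ − φ·cos φ) = 1.280862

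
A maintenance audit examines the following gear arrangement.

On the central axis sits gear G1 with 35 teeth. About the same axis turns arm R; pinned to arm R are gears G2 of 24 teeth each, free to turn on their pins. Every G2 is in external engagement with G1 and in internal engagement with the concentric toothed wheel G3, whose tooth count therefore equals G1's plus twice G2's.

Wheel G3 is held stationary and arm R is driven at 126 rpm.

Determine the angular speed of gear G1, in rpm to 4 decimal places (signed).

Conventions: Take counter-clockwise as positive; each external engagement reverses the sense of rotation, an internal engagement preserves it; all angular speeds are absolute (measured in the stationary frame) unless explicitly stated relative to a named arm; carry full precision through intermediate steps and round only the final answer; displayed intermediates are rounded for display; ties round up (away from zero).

+424.8000 rpm

class = planetary set [G3 = 35+2·24 = 83; Willis about the carrier]
normalise by the input: solve with ω_arm = 1, then scale by 126 rpm
ring teeth: 35 + 2·24 = 83
35(ω_sun−ω_arm) = −83(ω_ring−ω_arm),  ω_ring = 0, ω_arm = 1
ω_sun = 1 − (83/35)(0−1) = 118/35
scale: ω_sun = 118/35 × 126 rpm = +424.8000 rpm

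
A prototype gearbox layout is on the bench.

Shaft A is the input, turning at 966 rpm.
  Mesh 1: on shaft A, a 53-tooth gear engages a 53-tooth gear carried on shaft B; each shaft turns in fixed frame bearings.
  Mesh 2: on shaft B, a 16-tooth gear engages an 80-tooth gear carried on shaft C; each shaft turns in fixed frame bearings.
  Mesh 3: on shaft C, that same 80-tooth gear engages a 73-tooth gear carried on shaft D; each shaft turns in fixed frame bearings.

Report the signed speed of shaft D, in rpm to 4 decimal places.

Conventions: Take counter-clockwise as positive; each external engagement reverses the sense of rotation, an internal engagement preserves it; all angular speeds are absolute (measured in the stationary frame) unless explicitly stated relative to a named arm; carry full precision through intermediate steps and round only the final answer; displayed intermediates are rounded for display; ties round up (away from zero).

-211.7260 rpm

3-mesh fixed-axis compound train (all bearings frame-fixed)
mesh 1 [53T→53T]: ω = 966.0000×53/53 = 966.0000 rpm, sense flips to −
mesh 2 [16T→80T]: ω = 966.0000×16/80 = 193.2000 rpm, sense flips to +
mesh 3 [80T→73T]: ω = 193.2000×80/73 = 211.7260 rpm, sense flips to −
signed output speed = -211.7260 rpm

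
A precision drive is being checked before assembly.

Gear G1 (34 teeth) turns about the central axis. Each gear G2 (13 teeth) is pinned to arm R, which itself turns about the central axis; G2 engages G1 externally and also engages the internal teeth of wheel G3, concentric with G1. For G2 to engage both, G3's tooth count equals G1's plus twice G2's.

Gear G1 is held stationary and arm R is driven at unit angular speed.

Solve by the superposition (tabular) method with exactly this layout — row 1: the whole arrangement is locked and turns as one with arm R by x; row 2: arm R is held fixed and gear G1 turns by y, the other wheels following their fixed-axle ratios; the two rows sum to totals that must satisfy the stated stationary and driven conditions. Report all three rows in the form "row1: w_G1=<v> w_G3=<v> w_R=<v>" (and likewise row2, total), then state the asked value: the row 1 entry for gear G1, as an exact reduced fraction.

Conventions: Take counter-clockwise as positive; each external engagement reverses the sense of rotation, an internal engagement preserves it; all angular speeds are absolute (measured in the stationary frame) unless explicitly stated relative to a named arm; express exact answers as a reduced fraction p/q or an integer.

topology: planetary set — G1 34T / G2 13T / G3 60T, arm = carrier (Willis)
row 1 — lock + rotate with arm: ω_sun = ω_ring = ω_arm = x
row 2 — arm fixed, fixed-axis ratios: sun y, ring −(34/60)·y, arm 0
boundary: total ω_sun = x + y = 0 and total ω_arm = x = 1  ⇒  y = -1, x = 1
row 2 ring = −(34/60)·(-1) = 17/30
totals (row 1 + row 2): sun 1 + (-1) = 0, ring 1 + 17/30 = 47/30, arm 1 + 0 = 1
asked cell (row1, sun) = 1

row1: w_G1=1 w_G3=1 w_R=1
row2: w_G1=-1 w_G3=17/30 w_R=0
total: w_G1=0 w_G3=47/30 w_R=1
asked value: 1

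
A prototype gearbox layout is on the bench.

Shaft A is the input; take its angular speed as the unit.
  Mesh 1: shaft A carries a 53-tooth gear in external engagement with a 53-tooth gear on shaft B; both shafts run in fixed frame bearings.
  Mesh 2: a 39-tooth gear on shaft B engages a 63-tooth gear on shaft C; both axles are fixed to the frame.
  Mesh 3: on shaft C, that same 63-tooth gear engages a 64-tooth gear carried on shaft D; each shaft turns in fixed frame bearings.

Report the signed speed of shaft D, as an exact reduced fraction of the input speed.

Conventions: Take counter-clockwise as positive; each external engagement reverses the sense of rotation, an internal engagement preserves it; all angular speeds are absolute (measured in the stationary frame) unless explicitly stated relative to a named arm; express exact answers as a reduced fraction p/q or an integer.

-39/64

3-mesh fixed-axis compound train (all bearings frame-fixed)
mesh 1 [53T→53T]: |ω|/ω_in = 1×53/53 = 1, sense flips to −
mesh 2 [39T→63T]: |ω|/ω_in = 1×39/63 = 13/21, sense flips to +
mesh 3 [63T→64T]: |ω|/ω_in = (13/21)×63/64 = 39/64, sense flips to −
signed output speed (× input speed) = -39/64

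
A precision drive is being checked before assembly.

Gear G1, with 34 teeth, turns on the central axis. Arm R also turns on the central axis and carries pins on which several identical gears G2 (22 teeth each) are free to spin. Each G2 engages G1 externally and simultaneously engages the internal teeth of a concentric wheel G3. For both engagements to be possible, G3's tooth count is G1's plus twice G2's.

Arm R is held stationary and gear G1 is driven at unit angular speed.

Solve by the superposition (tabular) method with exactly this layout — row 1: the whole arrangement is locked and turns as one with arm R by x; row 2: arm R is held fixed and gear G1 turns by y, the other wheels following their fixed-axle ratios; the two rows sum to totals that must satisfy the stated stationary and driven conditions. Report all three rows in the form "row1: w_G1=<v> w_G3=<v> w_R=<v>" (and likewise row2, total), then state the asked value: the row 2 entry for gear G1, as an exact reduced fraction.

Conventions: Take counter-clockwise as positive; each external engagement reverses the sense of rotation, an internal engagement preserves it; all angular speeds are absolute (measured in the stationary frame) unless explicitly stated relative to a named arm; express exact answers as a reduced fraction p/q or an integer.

recognized (axles ride arm R): planetary set, 34/22/78 teeth
row 1: whole set turns with the arm by x
row 2: sun turns y, ring = −(34/78)·y, arm 0
boundary: total ω_arm = x = 0 and total ω_sun = x + y = 1  ⇒  y = 1, x = 0
row 2 ring = −(34/78)·1 = -17/39
totals (row 1 + row 2): sun 0 + 1 = 1, ring 0 + (-17/39) = -17/39, arm 0 + 0 = 0
asked cell (row2, sun) = 1

row1: w_G1=0 w_G3=0 w_R=0
row2: w_G1=1 w_G3=-17/39 w_R=0
total: w_G1=1 w_G3=-17/39 w_R=0
asked value: 1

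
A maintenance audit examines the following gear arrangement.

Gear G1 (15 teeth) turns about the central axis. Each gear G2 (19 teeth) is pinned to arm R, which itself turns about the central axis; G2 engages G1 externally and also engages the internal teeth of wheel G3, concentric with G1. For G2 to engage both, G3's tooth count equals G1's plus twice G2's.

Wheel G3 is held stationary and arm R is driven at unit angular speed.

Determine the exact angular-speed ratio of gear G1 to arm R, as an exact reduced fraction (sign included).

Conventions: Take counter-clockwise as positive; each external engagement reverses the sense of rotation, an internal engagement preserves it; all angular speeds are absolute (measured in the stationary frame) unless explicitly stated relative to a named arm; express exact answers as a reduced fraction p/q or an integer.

topology: planetary set — G1 15T / G2 19T / G3 53T, arm = carrier (Willis)
ring teeth: 15 + 2·19 = 53
15(ω_sun−ω_arm) = −53(ω_ring−ω_arm),  ω_ring = 0, ω_arm = 1
ω_sun = 1 − (53/15)(0−1) = 68/15
ω_out/ω_in = 68/15

68/15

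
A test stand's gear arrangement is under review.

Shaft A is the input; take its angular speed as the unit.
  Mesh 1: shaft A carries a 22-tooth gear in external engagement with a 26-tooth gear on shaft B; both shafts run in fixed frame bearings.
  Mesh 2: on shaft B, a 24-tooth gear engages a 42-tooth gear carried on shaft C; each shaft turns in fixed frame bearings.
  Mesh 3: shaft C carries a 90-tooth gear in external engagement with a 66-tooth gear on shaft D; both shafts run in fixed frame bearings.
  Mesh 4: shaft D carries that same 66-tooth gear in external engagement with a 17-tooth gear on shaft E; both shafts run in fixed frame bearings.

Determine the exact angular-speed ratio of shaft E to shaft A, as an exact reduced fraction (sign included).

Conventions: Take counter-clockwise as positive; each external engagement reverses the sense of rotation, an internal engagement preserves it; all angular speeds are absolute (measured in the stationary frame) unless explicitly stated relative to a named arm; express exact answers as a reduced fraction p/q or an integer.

class = fixed-axis compound train [4 meshes; 4 ratios multiply, 4 sense flips]
mesh 1 [22T→26T]: running ratio 11/13, sense −
mesh 2 [24T→42T]: running ratio 44/91, sense +
mesh 3 [90T→66T]: running ratio 60/91, sense −
mesh 4 [66T→17T]: running ratio 3960/1547, sense +
ω_out/ω_in = 3960/1547

3960/1547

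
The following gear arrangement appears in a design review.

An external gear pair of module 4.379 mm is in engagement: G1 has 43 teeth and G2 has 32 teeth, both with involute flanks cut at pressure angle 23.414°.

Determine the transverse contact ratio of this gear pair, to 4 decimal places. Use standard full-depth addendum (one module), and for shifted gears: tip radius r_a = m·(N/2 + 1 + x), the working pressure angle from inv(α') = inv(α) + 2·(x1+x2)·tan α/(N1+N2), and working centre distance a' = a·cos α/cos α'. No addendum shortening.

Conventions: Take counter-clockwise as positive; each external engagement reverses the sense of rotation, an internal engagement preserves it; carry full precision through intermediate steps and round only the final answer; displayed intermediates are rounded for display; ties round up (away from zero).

1.5552

single-mesh involute tooth geometry (43T engaging 32T at module 4.379)
base radii: r_b1 = 86.396082, r_b2 = 64.294759
tip radii: r_a1 = 98.527500, r_a2 = 74.443000
no profile shift: α' = α, a' = a
action lengths: √(r_a1²−r_b1²) = 47.364387, √(r_a2²−r_b2²) = 37.522583
base pitch p_b = π·m·cos α = 12.624246
CR = (47.364387 + 37.522583 − 164.212500·sin 23.41400°)/12.624246 = 1.555221
contact ratio ≈ 1.5552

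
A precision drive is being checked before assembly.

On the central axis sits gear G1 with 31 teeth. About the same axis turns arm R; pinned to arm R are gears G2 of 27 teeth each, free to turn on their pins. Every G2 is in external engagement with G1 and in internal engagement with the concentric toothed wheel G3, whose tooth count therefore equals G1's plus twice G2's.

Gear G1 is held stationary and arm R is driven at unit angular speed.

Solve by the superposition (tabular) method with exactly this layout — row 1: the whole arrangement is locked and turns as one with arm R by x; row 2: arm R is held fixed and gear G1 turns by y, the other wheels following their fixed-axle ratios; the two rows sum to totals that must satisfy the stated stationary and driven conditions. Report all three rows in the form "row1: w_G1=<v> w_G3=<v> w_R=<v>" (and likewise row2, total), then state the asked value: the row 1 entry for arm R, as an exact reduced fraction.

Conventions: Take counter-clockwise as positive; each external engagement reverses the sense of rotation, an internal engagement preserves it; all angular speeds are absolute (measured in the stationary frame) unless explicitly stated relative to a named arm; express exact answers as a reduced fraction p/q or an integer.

row1: w_G1=1 w_G3=1 w_R=1
row2: w_G1=-1 w_G3=31/85 w_R=0
total: w_G1=0 w_G3=116/85 w_R=1
asked value: 1

class = planetary set [G3 = 31+2·27 = 85; Willis about the carrier]
row 1 (train locked, turned with arm): all members turn x
superposition row 2 [arm held]: sun y, ring −(31/85)·y, arm 0
boundary: total ω_sun = x + y = 0 and total ω_arm = x = 1  ⇒  y = -1, x = 1
row 2 ring = −(31/85)·(-1) = 31/85
totals (row 1 + row 2): sun 1 + (-1) = 0, ring 1 + 31/85 = 116/85, arm 1 + 0 = 1
asked cell (row1, arm) = 1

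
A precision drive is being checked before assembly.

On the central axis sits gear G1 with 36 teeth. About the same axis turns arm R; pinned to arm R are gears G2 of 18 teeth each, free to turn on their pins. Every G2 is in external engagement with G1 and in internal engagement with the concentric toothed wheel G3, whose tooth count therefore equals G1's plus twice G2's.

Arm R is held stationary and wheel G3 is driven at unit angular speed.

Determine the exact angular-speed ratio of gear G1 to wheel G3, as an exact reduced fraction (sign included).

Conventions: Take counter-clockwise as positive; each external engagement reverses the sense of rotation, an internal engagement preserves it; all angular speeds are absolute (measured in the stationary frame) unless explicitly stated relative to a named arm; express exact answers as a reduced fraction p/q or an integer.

class = planetary set [G3 = 36+2·18 = 72; Willis about the carrier]
ring teeth: 36 + 2·18 = 72
36(ω_sun−ω_arm) = −72(ω_ring−ω_arm),  ω_arm = 0, ω_ring = 1
ω_sun = 0 − (72/36)(1−0) = -2
ω_out/ω_in = -2

-2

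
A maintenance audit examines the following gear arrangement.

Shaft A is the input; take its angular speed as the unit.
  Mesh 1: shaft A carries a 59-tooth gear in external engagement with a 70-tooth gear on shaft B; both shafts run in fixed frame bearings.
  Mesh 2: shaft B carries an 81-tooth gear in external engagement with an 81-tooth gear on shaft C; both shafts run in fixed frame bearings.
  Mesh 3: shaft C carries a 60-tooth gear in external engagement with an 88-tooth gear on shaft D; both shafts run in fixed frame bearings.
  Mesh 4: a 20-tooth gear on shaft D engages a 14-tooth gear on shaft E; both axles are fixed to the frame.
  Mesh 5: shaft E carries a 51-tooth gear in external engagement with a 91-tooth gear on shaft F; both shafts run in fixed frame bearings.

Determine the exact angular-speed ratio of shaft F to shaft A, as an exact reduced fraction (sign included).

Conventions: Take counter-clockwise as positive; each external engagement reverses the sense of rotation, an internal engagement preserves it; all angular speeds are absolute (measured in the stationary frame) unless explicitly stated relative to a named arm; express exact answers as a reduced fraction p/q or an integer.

class = fixed-axis compound train [5 meshes; 5 ratios multiply, 5 sense flips]
mesh 1 [59T→70T]: running ratio 59/70, sense −
mesh 2 [81T→81T]: running ratio 59/70, sense +
mesh 3 [60T→88T]: running ratio 177/308, sense −
mesh 4 [20T→14T]: running ratio 885/1078, sense +
mesh 5 [51T→91T]: running ratio 45135/98098, sense −
ω_out/ω_in = -45135/98098

-45135/98098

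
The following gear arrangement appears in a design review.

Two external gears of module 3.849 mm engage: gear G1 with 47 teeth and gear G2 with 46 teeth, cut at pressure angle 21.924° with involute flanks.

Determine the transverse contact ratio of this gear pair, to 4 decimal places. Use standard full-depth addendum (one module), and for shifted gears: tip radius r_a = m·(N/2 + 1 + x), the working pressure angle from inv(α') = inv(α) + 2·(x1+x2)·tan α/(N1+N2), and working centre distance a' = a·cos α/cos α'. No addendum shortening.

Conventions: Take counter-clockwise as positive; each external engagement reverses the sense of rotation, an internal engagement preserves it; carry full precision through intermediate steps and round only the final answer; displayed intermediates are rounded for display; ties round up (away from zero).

class = single-mesh tooth geometry [involute pair 47T × 46T, m = 3.849]
base radii: r_b1 = 83.910042, r_b2 = 82.124722
tip radii: r_a1 = 94.300500, r_a2 = 92.376000
no profile shift: α' = α, a' = a
action lengths: √(r_a1²−r_b1²) = 43.031258, √(r_a2²−r_b2²) = 42.294863
base pitch p_b = π·m·cos α = 11.217497
CR = (43.031258 + 42.294863 − 178.978500·sin 21.92400°)/11.217497 = 1.649189
contact ratio ≈ 1.6492

1.6492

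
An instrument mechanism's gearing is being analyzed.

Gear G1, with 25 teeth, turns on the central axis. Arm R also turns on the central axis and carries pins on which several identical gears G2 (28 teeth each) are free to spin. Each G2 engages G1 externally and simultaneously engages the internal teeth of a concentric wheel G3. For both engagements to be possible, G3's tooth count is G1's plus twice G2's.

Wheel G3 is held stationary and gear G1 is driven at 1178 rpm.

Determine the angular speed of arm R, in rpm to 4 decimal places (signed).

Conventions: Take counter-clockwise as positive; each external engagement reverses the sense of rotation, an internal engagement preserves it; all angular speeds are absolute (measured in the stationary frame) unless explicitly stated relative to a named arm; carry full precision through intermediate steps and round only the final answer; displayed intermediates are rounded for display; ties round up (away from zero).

+277.8302 rpm

topology: planetary set — G1 25T / G2 28T / G3 81T, arm = carrier (Willis)
normalise by the input: solve with ω_sun = 1, then scale by 1178 rpm
ring teeth: 25 + 2·28 = 81
25(ω_sun−ω_arm) = −81(ω_ring−ω_arm),  ω_ring = 0, ω_sun = 1
25(1−ω_arm) = −81(0−ω_arm)  ⇒  106·ω_arm = 25  ⇒  ω_arm = 25/106
scale: ω_arm = 25/106 × 1178 rpm = +277.8302 rpm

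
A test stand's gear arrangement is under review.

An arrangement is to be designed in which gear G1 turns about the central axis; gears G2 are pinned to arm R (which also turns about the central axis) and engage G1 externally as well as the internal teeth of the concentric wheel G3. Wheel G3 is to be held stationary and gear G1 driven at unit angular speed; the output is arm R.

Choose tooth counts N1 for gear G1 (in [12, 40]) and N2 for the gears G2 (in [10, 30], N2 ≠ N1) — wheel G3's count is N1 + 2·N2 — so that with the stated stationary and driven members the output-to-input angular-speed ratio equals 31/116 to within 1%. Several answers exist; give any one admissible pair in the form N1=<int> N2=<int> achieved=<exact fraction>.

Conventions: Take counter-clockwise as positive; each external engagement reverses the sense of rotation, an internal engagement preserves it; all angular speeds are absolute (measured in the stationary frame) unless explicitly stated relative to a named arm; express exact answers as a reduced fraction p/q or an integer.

N1=31 N2=27 achieved=31/116

topology: planetary set — design target 31/116, arm = carrier (Willis)
Willis with ω_ring = 0: ω_arm/ω_sun = N1/(N1+N3); set equal to 31/116  ⇒  N3/N1 = 1/(31/116) − 1 = 85/31
N3 = N1 + 2·N2  ⇒  N2/N1 = (N3/N1 − 1)/2 = (85/31 − 1)/2 = 27/31
smallest multiple with N1 ≥ 12 and N2 ≥ 10: k = 1  ⇒  N1 = 1·31 = 31, N2 = 1·27 = 27 (N1 ≤ 40, N2 ≤ 30, N2 ≠ N1 ✓), N3 = 31 + 2·27 = 85
check: N1/(N1+N3) with N1 = 31, N3 = 85 gives 31/116; |achieved − target| = 0 ≤ 31/11600 ✓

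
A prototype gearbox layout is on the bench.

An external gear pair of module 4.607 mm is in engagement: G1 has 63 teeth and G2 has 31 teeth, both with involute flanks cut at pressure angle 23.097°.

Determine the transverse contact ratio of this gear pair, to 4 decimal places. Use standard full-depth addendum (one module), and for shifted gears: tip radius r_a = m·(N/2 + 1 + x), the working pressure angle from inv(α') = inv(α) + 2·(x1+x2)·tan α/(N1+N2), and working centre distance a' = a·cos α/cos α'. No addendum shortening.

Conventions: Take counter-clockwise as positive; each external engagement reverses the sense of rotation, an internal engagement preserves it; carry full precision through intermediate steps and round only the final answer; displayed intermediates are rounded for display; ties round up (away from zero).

class = single-mesh tooth geometry [involute pair 63T × 31T, m = 4.607]
base radii: r_b1 = 133.487937, r_b2 = 65.684540
tip radii: r_a1 = 149.727500, r_a2 = 76.015500
no profile shift: α' = α, a' = a
action lengths: √(r_a1²−r_b1²) = 67.818103, √(r_a2²−r_b2²) = 38.260912
base pitch p_b = π·m·cos α = 13.313166
CR = (67.818103 + 38.260912 − 216.529000·sin 23.09700°)/13.313166 = 1.587682
contact ratio ≈ 1.5877

1.5877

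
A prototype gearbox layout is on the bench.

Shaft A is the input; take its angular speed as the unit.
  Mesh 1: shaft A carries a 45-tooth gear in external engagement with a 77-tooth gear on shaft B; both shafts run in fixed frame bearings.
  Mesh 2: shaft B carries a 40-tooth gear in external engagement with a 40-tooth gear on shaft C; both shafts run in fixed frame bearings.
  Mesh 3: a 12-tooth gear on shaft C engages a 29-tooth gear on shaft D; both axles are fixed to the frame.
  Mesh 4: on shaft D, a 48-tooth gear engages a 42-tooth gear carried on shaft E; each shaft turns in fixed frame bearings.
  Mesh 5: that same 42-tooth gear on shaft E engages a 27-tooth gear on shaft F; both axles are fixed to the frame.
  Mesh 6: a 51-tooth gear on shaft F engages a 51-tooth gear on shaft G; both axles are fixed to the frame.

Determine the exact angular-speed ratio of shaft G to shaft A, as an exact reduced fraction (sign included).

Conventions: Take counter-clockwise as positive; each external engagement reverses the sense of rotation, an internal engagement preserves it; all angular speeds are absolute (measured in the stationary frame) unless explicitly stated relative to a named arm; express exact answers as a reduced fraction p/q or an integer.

960/2233

class = fixed-axis compound train [6 meshes; 6 ratios multiply, 6 sense flips]
mesh 1 [45T→77T]: running ratio 45/77, sense −
mesh 2 [40T→40T]: running ratio 45/77, sense +
mesh 3 [12T→29T]: running ratio 540/2233, sense −
mesh 4 [48T→42T]: running ratio 4320/15631, sense +
mesh 5 [42T→27T]: running ratio 960/2233, sense −
mesh 6 [51T→51T]: running ratio 960/2233, sense +
ω_out/ω_in = 960/2233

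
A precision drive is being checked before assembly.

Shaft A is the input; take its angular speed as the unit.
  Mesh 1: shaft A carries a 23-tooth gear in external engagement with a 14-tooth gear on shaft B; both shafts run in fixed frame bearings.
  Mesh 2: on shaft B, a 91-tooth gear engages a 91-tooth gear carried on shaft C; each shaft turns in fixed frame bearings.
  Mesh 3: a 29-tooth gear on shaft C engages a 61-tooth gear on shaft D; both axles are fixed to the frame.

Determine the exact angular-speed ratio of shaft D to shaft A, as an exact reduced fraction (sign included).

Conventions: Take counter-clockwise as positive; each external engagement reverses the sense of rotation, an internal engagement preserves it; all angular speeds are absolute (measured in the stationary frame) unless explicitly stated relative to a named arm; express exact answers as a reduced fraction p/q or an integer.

-667/854

class = fixed-axis compound train [3 meshes; 3 ratios multiply, 3 sense flips]
mesh 1 [23T→14T]: running ratio 23/14, sense −
mesh 2 [91T→91T]: running ratio 23/14, sense +
mesh 3 [29T→61T]: running ratio 667/854, sense −
ω_out/ω_in = -667/854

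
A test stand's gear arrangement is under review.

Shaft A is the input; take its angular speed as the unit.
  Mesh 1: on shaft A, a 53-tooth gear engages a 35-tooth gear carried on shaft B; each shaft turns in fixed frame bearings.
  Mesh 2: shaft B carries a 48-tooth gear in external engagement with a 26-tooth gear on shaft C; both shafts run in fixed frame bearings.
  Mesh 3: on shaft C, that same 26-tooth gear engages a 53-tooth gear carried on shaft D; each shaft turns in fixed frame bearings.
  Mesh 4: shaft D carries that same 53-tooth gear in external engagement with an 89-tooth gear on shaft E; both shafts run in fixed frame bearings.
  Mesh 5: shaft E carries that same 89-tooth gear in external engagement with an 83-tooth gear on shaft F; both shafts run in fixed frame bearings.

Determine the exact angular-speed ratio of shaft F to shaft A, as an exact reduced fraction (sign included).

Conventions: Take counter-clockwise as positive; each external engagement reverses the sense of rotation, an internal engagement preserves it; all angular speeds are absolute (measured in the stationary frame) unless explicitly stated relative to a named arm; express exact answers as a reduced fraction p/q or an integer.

class = fixed-axis compound train [5 meshes; 5 ratios multiply, 5 sense flips]
mesh 1 [53T→35T]: running ratio 53/35, sense −
mesh 2 [48T→26T]: running ratio 1272/455, sense +
mesh 3 [26T→53T]: running ratio 48/35, sense −
mesh 4 [53T→89T]: running ratio 2544/3115, sense +
mesh 5 [89T→83T]: running ratio 2544/2905, sense −
ω_out/ω_in = -2544/2905

-2544/2905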